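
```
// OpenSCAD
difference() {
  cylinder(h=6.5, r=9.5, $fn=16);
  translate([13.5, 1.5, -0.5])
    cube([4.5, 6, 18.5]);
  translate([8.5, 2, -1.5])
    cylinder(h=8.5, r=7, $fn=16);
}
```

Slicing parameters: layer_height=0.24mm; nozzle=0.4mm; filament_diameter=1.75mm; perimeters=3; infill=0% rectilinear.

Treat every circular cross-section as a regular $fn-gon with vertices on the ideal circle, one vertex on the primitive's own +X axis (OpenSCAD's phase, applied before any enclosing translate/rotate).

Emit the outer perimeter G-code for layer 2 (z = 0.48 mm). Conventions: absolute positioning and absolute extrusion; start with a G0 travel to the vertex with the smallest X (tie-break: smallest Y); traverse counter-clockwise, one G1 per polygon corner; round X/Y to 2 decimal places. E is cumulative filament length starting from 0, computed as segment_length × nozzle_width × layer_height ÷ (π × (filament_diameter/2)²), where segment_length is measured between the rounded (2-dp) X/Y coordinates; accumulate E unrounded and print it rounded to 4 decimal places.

At z = 0.48 mm: the r=9.5 cylinder contributes a regular 16-gon of circumradius 9.5; the 4.5×6 cube at (13.5, 1.5) contributes its full rectangle; the r=7 cylinder at (8.5, 2) gives a regular 16-gon of circumradius 7 (constant along its height); Subtracting the remaining from the first: starting from the r=9.5 cylinder, the 4.5×6 cube at (13.5, 1.5) misses the remaining region (no effect); the r=7 cylinder at (8.5, 2) partially overlaps it — only the 71.49 mm² overlap (of its 150.01 mm²) is removed, clipping the outline — 1 connected region. The outline is a single polygon with 20 vertices. Extrusion per mm of travel: 0.4 × 0.24 / (π × 0.875²) = 0.039912. Accumulating E over each segment gives final E = 2.4784.

G0 X-9.50 Y0.00 Z0.48
G1 X-8.78 Y-3.64 E0.1481
G1 X-6.72 Y-6.72 E0.2960
G1 X-3.64 Y-8.78 E0.4439
G1 X0.00 Y-9.50 E0.5920
G1 X3.64 Y-8.78 E0.7401
G1 X6.72 Y-6.72 E0.8880
G1 X7.94 Y-4.89 E0.9757
G1 X5.82 Y-4.47 E1.0620
G1 X3.55 Y-2.95 E1.1710
G1 X2.03 Y-0.68 E1.2801
G1 X1.50 Y2.00 E1.3891
G1 X2.03 Y4.68 E1.4981
G1 X3.55 Y6.95 E1.6072
G1 X4.96 Y7.89 E1.6748
G1 X3.64 Y8.78 E1.7384
G1 X0.00 Y9.50 E1.8864
G1 X-3.64 Y8.78 E2.0345
G1 X-6.72 Y6.72 E2.1824
G1 X-8.78 Y3.64 E2.3303
G1 X-9.50 Y0.00 E2.4784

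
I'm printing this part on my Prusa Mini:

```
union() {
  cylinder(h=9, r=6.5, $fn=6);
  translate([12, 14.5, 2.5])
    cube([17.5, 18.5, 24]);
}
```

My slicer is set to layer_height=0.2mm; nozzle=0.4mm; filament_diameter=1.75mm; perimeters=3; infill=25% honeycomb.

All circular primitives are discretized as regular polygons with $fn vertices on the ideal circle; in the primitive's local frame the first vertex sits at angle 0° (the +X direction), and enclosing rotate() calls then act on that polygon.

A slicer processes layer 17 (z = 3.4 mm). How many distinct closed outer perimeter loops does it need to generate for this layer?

2

At z = 3.4 mm: the cylinder: section is a regular 6-gon, circumradius r=6.5; the 17.5×18.5 cube at (12, 14.5) contributes its full rectangle; Taking the union: the 2 present regions are separate (no shared area or edge), so areas and boundary lengths simply add and each stays a separate island — 2 connected regions. The result has 2 disconnected regions.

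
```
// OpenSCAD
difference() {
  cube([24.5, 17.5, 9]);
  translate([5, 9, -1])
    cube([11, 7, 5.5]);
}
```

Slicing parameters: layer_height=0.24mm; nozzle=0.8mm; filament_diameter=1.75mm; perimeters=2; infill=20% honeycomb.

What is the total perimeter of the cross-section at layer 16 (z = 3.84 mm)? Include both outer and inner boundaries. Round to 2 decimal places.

At z = 3.84 mm: the 24.5×17.5 cube contributes its full rectangle (perimeter 84.00 mm); the cube at (5, 9) is present — its section is the full 11×7 rectangle (perimeter 36.00 mm); Subtracting the remaining from the first: starting from the 24.5×17.5 cube, the 11×7 cube at (5, 9) lies wholly inside it (removes its full 77.00 mm² and its 36.00 mm outline becomes a hole wall) — boundary (outer + 1 inner loop) = 120.00 mm. Overall, the cross-section is one region with 1 hole. Total boundary length (outer + inner) = 120.00 mm.

120.00 mm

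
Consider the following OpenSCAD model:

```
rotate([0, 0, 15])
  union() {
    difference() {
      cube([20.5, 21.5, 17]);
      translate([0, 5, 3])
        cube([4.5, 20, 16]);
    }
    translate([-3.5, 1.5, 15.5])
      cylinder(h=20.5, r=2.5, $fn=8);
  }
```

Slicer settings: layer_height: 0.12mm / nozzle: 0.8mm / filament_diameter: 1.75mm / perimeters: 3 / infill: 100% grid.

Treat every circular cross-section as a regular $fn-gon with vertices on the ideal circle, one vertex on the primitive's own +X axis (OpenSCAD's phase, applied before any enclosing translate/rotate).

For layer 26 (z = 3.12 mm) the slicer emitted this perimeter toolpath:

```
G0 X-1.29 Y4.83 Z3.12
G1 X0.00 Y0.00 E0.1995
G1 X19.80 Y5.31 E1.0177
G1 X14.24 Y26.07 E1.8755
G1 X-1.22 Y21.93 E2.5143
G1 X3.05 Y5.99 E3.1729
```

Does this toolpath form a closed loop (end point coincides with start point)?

Start point (G0): (-1.29, 4.83). End point (last G1): the path does not return to the start — open.

no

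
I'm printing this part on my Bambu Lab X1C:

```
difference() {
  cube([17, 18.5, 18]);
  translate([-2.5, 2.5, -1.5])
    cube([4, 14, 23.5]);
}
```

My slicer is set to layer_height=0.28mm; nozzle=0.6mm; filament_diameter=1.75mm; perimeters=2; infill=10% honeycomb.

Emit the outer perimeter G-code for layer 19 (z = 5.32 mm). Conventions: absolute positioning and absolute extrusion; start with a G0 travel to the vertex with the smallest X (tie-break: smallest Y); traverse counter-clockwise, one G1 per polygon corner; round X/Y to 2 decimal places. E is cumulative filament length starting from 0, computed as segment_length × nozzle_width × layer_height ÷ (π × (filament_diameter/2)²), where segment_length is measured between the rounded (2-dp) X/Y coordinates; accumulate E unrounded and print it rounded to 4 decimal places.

G0 X0.00 Y0.00 Z5.32
G1 X17.00 Y0.00 E1.1874
G1 X17.00 Y18.50 E2.4795
G1 X0.00 Y18.50 E3.6669
G1 X0.00 Y16.50 E3.8066
G1 X1.50 Y16.50 E3.9114
G1 X1.50 Y2.50 E4.8892
G1 X0.00 Y2.50 E4.9940
G1 X0.00 Y0.00 E5.1686

At z = 5.32 mm: the cube (footprint 17×18.5) is included at this height; the cube at (-2.5, 2.5) (footprint 4×14) is included at this height; Taking the first minus the rest: starting from the 17×18.5 cube, the 4×14 cube at (-2.5, 2.5) partially overlaps it — only the 21.00 mm² overlap (of its 56.00 mm²) is removed, clipping the outline — 1 connected region. The outline is a single polygon with 8 vertices. Extrusion per mm of travel: 0.6 × 0.28 / (π × 0.875²) = 0.069846. Accumulating E over each segment gives final E = 5.1686.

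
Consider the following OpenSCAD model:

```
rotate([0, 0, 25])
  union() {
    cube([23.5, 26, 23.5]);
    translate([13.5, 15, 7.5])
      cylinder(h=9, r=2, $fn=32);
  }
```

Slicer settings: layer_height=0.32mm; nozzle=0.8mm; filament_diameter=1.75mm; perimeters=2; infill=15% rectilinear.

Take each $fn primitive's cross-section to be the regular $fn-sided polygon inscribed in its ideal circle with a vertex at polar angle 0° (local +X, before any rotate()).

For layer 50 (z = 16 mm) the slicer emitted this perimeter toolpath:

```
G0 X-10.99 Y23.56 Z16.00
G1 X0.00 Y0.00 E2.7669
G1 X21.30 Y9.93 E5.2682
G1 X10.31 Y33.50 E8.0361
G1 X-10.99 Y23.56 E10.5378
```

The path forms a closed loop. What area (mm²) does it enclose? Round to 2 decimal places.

611.12 mm²

Apply the shoelace formula to the sequence of (X, Y) vertices; enclosed area = 611.12 mm².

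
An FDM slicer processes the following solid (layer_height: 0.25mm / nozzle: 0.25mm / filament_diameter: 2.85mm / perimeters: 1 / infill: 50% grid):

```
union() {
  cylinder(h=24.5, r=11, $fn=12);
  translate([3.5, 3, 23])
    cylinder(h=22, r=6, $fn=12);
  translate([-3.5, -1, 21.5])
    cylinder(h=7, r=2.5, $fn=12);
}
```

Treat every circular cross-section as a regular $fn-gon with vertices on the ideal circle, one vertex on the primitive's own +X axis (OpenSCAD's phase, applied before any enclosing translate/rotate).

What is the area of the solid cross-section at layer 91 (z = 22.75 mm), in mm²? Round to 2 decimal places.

363.00 mm²

At z = 22.75 mm: the cylinder: section is a regular 12-gon, circumradius r=11 (area = (12/2)·11.000²·sin(360°/12) = 363.00 mm²); the cylinder at (3.5, 3) is not intersected at this z (z outside [23, 45]); the r=2.5 cylinder at (-3.5, -1) contributes a regular 12-gon of circumradius 2.5 (area = (12/2)·2.500²·sin(360°/12) = 18.75 mm²); Merging all regions: the r=2.5 cylinder at (-3.5, -1) lies entirely inside the r=11 cylinder, so the union is just the r=11 cylinder — area = 363.00 mm². Overall, the cross-section is a single solid region. Net area = 363.00 mm².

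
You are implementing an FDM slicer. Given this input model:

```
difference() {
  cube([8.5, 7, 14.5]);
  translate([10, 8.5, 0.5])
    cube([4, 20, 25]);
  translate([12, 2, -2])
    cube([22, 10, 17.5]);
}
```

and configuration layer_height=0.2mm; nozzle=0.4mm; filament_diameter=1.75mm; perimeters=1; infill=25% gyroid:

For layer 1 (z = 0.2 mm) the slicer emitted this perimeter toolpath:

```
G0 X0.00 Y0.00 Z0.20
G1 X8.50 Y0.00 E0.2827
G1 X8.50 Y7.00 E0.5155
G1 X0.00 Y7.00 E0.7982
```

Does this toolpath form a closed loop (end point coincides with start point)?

no

Start point (G0): (0.00, 0.00). End point (last G1): the path does not return to the start — open.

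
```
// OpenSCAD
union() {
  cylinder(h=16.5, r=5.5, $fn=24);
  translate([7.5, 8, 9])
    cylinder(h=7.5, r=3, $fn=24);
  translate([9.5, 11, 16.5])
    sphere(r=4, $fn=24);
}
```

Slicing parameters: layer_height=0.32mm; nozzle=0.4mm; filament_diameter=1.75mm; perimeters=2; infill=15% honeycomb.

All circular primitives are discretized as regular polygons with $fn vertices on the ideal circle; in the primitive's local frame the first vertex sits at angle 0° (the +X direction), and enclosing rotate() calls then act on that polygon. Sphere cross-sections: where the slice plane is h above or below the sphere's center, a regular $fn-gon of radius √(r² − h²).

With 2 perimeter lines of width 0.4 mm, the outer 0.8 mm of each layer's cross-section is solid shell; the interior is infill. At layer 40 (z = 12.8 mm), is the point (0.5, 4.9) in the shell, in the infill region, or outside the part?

At z = 12.8 mm: the r=5.5 cylinder gives a regular 24-gon of circumradius 5.5 (constant along its height); the r=3 cylinder at (7.5, 8) gives a regular 24-gon of circumradius 3 (constant along its height); the r=4 sphere at (9.5, 11) slices to a regular 24-gon of circumradius 1.520 (√(r²−h²) with h=3.7 from center); Merging all regions: the regions partially overlap (shared area 1.51 mm²), so overlapping operands fuse into one piece — 2 connected regions. Overall, the cross-section has 2 separate islands. The nearest boundary edge runs (0.00, 5.50)→(1.42, 5.31); distance from the point to it = 0.53 mm. (Shell/infill is judged within the island containing the point — the largest one.) The point is inside the cross-section, 0.53 mm from the nearest boundary — within the 0.8 mm shell band (2 × 0.4).

shell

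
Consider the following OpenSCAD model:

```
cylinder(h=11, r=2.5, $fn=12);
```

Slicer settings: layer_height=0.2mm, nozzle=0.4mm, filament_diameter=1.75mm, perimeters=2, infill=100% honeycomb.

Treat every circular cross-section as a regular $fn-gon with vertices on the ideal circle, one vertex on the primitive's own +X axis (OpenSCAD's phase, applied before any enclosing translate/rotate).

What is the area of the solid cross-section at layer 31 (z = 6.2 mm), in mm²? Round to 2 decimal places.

18.75 mm²

At z = 6.2 mm: the cylinder: section is a regular 12-gon, circumradius r=2.5 (area = (12/2)·2.500²·sin(360°/12) = 18.75 mm²). Overall, the cross-section is a single solid region. Net area = 18.75 mm².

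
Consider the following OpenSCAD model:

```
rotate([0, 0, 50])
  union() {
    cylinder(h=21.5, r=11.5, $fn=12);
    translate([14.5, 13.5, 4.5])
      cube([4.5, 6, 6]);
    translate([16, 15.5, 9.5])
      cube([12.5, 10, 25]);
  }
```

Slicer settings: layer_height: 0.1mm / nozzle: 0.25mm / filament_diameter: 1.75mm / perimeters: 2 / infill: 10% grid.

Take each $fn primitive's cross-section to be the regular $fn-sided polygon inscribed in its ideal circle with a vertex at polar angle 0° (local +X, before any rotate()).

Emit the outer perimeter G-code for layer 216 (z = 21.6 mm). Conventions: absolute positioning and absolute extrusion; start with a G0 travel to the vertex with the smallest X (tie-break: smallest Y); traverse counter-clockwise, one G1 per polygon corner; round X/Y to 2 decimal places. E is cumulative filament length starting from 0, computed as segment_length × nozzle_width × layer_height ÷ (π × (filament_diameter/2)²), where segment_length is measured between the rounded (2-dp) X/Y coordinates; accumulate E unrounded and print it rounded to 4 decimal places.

At z = 21.6 mm: the cylinder is not intersected at this z (z outside [0, 21.5]); the cube at (14.5, 13.5) is absent (z outside [4.5, 10.5]); the cube at (16, 15.5) (footprint 12.5×10) is included at this height; Merging all regions: only the 12.5×10 cube at (16, 15.5) is present, so the union is just that shape — 1 connected region; (whole slice rotated 50° about Z — lengths, areas and connectivity unchanged). The outline is a single polygon with 4 vertices. Extrusion per mm of travel: 0.25 × 0.1 / (π × 0.875²) = 0.010394. Accumulating E over each segment gives final E = 0.4677.

G0 X-9.25 Y28.65 Z21.60
G1 X-1.59 Y22.22 E0.1039
G1 X6.45 Y31.80 E0.2339
G1 X-1.21 Y38.22 E0.3378
G1 X-9.25 Y28.65 E0.4677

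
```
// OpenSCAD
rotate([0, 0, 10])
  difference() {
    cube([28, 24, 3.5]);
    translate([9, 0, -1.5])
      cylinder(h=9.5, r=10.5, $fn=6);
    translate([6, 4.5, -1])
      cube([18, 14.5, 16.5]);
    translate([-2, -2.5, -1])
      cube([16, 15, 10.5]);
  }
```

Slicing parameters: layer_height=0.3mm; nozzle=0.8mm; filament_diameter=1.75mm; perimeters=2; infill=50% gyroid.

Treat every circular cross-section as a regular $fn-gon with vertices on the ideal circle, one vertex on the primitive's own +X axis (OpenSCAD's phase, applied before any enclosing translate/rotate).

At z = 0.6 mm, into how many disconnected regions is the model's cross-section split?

At z = 0.6 mm: the cube is present — its section is the full 28×24 rectangle; the cylinder at (9, 0): section is a regular 6-gon, circumradius r=10.5; the cube at (6, 4.5) is present — its section is the full 18×14.5 rectangle; the cube at (-2, -2.5) is present — its section is the full 16×15 rectangle; Taking the first minus the rest: starting from the 28×24 cube, the r=10.5 cylinder at (9, 0) partially overlaps it — only the 141.27 mm² overlap (of its 286.44 mm²) is removed, clipping the outline; the 18×14.5 cube at (6, 4.5) partially overlaps it — only the 217.02 mm² overlap (of its 261.00 mm²) is removed, clipping the outline; the 16×15 cube at (-2, -2.5) partially overlaps it — only the 32.62 mm² overlap (of its 240.00 mm²) is removed, clipping the outline — 1 connected region; (whole slice rotated 10° about Z — lengths, areas and connectivity unchanged). The result has 1 disconnected region.

1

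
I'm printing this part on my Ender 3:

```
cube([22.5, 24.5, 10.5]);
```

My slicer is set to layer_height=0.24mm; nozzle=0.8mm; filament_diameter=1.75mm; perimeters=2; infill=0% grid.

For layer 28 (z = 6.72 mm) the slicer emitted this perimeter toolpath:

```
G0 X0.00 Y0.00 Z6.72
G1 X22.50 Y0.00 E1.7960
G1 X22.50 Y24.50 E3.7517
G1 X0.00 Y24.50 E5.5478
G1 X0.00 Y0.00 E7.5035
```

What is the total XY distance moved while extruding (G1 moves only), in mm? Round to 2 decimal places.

94.00 mm

Sum the Euclidean lengths of each G1 segment: total = 94.00 mm.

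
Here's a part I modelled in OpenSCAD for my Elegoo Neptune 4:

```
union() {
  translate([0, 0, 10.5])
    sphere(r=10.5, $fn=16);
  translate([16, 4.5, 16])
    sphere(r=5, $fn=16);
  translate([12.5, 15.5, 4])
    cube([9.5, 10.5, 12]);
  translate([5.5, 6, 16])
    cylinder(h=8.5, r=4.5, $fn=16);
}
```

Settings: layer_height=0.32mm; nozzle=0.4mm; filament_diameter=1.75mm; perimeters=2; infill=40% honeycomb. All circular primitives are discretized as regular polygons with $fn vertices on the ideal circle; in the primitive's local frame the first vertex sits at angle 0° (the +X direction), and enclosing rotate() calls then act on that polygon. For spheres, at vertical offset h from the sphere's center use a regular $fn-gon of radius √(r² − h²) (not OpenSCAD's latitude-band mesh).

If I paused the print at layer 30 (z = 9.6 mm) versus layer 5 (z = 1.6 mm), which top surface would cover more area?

Layer 30 (z = 9.6): the sphere: section is a regular 16-gon, circumradius = √(r²−h²) = √(10.5²−0.9²) = 10.461 (area = (16/2)·10.461²·sin(360°/16) = 335.05 mm²); the sphere at (16, 4.5) is not intersected at this z (|z−center|=6.400 > r=5); the 9.5×10.5 cube at (12.5, 15.5) contributes its full rectangle (area 99.75 mm²); the cylinder at (5.5, 6) is not intersected at this z (z outside [16, 24.5]); Taking the union: the 2 present regions are separate (no shared area or edge), so areas and boundary lengths simply add and each stays a separate island — area = 434.80 mm². So its area = 434.80 mm². Layer 5 (z = 1.6): the sphere: section is a regular 16-gon, circumradius = √(r²−h²) = √(10.5²−8.9²) = 5.571 (area = (16/2)·5.571²·sin(360°/16) = 95.03 mm²); the sphere at (16, 4.5) is absent (|z−center|=14.400 > r=5); the cube at (12.5, 15.5) does not reach this height (z outside [4, 16]); the cylinder at (5.5, 6) does not reach this height (z outside [16, 24.5]); Taking the union: only the r=10.5 sphere is present, so the union is just that shape — area = 95.03 mm². So its area = 95.03 mm². Layer 30 is larger (434.80 vs 95.03 mm²).

layer 30 (z = 9.6 mm)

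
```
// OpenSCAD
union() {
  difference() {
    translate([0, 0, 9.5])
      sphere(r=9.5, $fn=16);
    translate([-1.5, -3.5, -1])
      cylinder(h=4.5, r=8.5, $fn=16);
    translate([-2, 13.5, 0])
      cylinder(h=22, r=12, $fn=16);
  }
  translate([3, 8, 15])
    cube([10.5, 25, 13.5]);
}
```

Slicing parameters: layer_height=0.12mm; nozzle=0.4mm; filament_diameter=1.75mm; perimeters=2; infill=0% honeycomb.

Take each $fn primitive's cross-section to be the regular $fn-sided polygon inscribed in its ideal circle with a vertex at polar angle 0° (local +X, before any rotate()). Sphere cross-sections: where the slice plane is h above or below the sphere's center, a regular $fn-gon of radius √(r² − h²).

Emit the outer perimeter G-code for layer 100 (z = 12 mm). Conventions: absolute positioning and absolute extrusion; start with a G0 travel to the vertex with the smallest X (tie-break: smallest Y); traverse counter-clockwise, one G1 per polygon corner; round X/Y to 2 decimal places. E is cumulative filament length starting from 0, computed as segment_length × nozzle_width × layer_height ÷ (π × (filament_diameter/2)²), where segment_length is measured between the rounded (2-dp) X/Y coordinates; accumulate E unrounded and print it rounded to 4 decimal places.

G0 X-9.17 Y0.00 Z12.00
G1 X-8.47 Y-3.51 E0.0714
G1 X-6.48 Y-6.48 E0.1428
G1 X-3.51 Y-8.47 E0.2141
G1 X0.00 Y-9.17 E0.2855
G1 X3.51 Y-8.47 E0.3570
G1 X6.48 Y-6.48 E0.4283
G1 X8.47 Y-3.51 E0.4997
G1 X9.17 Y0.00 E0.5711
G1 X8.47 Y3.51 E0.6425
G1 X6.97 Y5.74 E0.6961
G1 X6.49 Y5.01 E0.7136
G1 X2.59 Y2.41 E0.8071
G1 X-2.00 Y1.50 E0.9005
G1 X-6.59 Y2.41 E0.9939
G1 X-8.39 Y3.62 E1.0372
G1 X-8.47 Y3.51 E1.0399
G1 X-9.17 Y0.00 E1.1113

At z = 12 mm: the r=9.5 sphere slices to a regular 16-gon of circumradius 9.165 (√(r²−h²) with h=2.5 from center); the cylinder at (-1.5, -3.5) does not reach this height (z outside [-1, 3.5]); the r=12 cylinder at (-2, 13.5) contributes a regular 16-gon of circumradius 12; Taking the first minus the rest: starting from the r=9.5 sphere, the r=12 cylinder at (-2, 13.5) partially overlaps it — only the 78.47 mm² overlap (of its 440.85 mm²) is removed, clipping the outline — 1 connected region; the cube at (3, 8) is not intersected at this z (z outside [15, 28.5]); Combining (union): only that combined region is present, so the union is just that shape — 1 connected region. The outline is a single polygon with 17 vertices. Extrusion per mm of travel: 0.4 × 0.12 / (π × 0.875²) = 0.019956. Accumulating E over each segment gives final E = 1.1113.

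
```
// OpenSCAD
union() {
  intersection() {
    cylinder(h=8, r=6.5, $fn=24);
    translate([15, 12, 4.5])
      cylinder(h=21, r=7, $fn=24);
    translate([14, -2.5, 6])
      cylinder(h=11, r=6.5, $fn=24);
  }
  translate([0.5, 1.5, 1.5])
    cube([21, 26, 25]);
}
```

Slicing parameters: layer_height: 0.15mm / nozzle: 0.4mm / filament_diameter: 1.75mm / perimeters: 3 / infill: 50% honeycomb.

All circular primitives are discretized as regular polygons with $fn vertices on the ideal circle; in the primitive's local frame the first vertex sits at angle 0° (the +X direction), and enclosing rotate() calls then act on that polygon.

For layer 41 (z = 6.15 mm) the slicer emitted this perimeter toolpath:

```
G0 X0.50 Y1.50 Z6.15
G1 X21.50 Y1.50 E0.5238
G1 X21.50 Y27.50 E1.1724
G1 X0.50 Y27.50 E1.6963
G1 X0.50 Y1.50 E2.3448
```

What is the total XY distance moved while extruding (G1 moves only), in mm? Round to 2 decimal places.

Sum the Euclidean lengths of each G1 segment: total = 94.00 mm.

94.00 mm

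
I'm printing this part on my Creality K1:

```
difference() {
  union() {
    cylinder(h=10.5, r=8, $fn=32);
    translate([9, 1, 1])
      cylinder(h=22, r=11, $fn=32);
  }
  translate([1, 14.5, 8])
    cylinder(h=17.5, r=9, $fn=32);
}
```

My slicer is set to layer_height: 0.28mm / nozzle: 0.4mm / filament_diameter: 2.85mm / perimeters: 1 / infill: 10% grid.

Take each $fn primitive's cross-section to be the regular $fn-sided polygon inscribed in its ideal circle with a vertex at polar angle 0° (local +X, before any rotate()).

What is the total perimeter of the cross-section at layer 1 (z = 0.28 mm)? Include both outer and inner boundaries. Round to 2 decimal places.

At z = 0.28 mm: the cylinder: section is a regular 32-gon, circumradius r=8 (perimeter = 2·32·8.000·sin(180°/32) = 50.18 mm); the cylinder at (9, 1) is not intersected at this z (z outside [1, 23]); Merging all regions: only the r=8 cylinder is present, so the union is just that shape — boundary = 50.18 mm; the cylinder at (1, 14.5) is absent (z outside [8, 25.5]); Subtracting the remaining from the first: none of the subtracted shapes is present at this height, so that combined region is unchanged — boundary = 50.18 mm. Overall, the cross-section is a single solid region. Total boundary length (outer) = 50.18 mm.

50.18 mm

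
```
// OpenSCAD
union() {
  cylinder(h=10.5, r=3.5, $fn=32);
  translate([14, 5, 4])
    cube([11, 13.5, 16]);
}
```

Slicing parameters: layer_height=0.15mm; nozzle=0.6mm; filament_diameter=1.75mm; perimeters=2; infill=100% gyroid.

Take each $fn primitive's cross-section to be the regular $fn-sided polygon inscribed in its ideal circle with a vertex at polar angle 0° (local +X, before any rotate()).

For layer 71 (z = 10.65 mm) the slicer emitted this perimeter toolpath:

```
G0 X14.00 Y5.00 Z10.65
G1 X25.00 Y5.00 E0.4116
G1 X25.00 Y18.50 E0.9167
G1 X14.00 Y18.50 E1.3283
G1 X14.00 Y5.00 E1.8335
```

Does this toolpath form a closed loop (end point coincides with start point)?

yes

Start point (G0): (14.00, 5.00). End point (last G1): the path returns to the start — closed.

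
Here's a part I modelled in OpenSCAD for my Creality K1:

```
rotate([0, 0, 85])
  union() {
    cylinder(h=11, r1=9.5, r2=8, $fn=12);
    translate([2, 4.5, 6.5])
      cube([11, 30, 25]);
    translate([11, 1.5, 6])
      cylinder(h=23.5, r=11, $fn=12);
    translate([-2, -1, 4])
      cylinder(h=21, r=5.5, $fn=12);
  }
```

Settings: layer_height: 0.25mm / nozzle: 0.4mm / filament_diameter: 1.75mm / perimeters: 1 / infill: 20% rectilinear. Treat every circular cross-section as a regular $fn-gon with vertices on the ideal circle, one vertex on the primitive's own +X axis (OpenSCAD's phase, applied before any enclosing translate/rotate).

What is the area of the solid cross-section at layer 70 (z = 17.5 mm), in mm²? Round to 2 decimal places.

694.67 mm²

At z = 17.5 mm: the cone is not intersected at this z (z outside [0, 11]); the cube at (2, 4.5) is present — its section is the full 11×30 rectangle (area 330.00 mm²); the r=11 cylinder at (11, 1.5) gives a regular 12-gon of circumradius 11 (constant along its height) (area = (12/2)·11.000²·sin(360°/12) = 363.00 mm²); the cylinder at (-2, -1): section is a regular 12-gon, circumradius r=5.5 (area = (12/2)·5.500²·sin(360°/12) = 90.75 mm²); Merging all regions: the regions partially overlap — summed areas 783.75 mm² minus the doubly-counted overlap 89.08 mm² gives 694.67 mm² — area = 694.67 mm²; (whole slice rotated 85° about Z — lengths, areas and connectivity unchanged). Overall, the cross-section is a single solid region. Net area = 694.67 mm².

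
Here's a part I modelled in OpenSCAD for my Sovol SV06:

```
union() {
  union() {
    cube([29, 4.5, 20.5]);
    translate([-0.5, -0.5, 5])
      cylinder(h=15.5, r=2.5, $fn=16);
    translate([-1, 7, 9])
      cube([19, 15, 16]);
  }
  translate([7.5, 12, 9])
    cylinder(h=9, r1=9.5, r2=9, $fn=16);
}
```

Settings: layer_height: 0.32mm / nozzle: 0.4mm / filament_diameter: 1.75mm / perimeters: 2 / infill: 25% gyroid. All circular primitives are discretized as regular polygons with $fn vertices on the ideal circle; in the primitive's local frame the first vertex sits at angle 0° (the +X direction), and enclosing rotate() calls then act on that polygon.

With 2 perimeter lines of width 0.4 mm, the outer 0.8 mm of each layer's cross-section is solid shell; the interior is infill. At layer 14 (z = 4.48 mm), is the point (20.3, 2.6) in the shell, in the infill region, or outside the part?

infill

At z = 4.48 mm: the cube is present — its section is the full 29×4.5 rectangle; the cylinder at (-0.5, -0.5) is absent (z outside [5, 20.5]); the cube at (-1, 7) is absent (z outside [9, 25]); Taking the union: only the 29×4.5 cube is present, so the union is just that shape — 1 connected region; the cone at (7.5, 12) is absent (z outside [9, 18]); Merging all regions: only the result so far is present, so the union is just that shape — 1 connected region. Overall, the cross-section is a single solid region. The nearest boundary edge runs (29.00, 4.50)→(0.00, 4.50); distance from the point to it = 1.90 mm. The point is inside the cross-section and 1.90 mm from the nearest boundary — more than the 0.8 mm shell width (2 × 0.4), so it's in the infill interior.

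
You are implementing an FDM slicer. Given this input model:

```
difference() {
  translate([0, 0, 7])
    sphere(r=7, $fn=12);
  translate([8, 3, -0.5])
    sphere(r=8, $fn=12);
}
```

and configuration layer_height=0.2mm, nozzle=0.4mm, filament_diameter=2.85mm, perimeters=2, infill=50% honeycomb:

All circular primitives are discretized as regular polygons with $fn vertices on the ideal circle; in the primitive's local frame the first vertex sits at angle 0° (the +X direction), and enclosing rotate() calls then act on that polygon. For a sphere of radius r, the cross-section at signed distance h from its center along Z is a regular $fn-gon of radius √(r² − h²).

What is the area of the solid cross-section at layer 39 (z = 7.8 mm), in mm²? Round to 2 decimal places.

145.08 mm²

At z = 7.8 mm: the sphere: section is a regular 12-gon, circumradius = √(r²−h²) = √(7²−0.8²) = 6.954 (area = (12/2)·6.954²·sin(360°/12) = 145.08 mm²); the sphere at (8, 3) is not intersected at this z (|z−center|=8.300 > r=8); Taking the first minus the rest: none of the subtracted shapes is present at this height, so the r=7 sphere is unchanged — area = 145.08 mm². Overall, the cross-section is a single solid region. Net area = 145.08 mm².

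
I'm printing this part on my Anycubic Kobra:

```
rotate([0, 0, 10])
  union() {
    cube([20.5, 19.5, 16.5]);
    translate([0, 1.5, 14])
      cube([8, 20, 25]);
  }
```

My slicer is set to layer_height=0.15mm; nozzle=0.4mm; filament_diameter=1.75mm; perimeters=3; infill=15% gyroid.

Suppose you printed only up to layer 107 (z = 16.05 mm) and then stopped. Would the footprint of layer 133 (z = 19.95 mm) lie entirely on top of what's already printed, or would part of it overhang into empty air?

entirely on top

Compare the two slices. At z = 16.05: the cube is present — its section is the full 20.5×19.5 rectangle (area 399.75 mm²); the cube at (0, 1.5) is present — its section is the full 8×20 rectangle (area 160.00 mm²); Merging all regions: the regions partially overlap — summed areas 559.75 mm² minus the doubly-counted overlap 144.00 mm² gives 415.75 mm² — area = 415.75 mm²; (whole slice rotated 10° about Z — lengths, areas and connectivity unchanged). At z = 19.95: the cube is absent (z outside [0, 16.5]); the cube at (0, 1.5) (footprint 8×20) is included at this height (area 160.00 mm²); Merging all regions: only the 8×20 cube at (0, 1.5) is present, so the union is just that shape — area = 160.00 mm²; (whole slice rotated 10° about Z — lengths, areas and connectivity unchanged). Checking containment: the cross-section at z = 19.95 is a subset of the cross-section at z = 16.05.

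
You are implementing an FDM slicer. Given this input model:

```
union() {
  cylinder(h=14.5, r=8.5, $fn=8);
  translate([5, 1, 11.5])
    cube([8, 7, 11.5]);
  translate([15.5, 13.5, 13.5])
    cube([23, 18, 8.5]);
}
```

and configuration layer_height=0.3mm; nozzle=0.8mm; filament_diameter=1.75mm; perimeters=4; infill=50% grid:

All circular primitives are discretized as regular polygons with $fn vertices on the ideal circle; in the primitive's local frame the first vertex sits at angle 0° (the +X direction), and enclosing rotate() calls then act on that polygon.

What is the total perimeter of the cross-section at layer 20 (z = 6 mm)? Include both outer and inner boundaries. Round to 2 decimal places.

52.04 mm

At z = 6 mm: the r=8.5 cylinder gives a regular 8-gon of circumradius 8.5 (constant along its height) (perimeter = 2·8·8.500·sin(180°/8) = 52.04 mm); the cube at (5, 1) is absent (z outside [11.5, 23]); the cube at (15.5, 13.5) is not intersected at this z (z outside [13.5, 22]); Combining (union): only the r=8.5 cylinder is present, so the union is just that shape — boundary = 52.04 mm. Overall, the cross-section is a single solid region. Total boundary length (outer) = 52.04 mm.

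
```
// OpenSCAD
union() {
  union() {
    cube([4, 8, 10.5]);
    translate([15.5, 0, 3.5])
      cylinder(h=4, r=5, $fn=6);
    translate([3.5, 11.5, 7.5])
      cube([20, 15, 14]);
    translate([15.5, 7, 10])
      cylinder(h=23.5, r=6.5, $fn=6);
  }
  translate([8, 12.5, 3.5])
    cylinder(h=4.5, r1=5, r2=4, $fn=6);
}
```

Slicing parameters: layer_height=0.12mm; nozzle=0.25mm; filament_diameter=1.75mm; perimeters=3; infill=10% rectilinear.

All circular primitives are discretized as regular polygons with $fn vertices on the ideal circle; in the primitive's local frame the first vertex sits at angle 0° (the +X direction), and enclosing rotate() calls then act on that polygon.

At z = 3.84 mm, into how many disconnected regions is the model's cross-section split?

3

At z = 3.84 mm: the cube (footprint 4×8) is included at this height; the r=5 cylinder at (15.5, 0) contributes a regular 6-gon of circumradius 5; the cube at (3.5, 11.5) does not reach this height (z outside [7.5, 21.5]); the cylinder at (15.5, 7) is not intersected at this z (z outside [10, 33.5]); Merging all regions: the 2 present regions are separate (no shared area or edge), so areas and boundary lengths simply add and each stays a separate island — 2 connected regions; the cone at (8, 12.5) contributes a regular 6-gon of circumradius 4.924 (interpolated between r1=5 and r2=4 at t=0.076); Combining (union): the 2 present regions are separate (no shared area or edge), so areas and boundary lengths simply add and each stays a separate island — 3 connected regions. The result has 3 disconnected regions.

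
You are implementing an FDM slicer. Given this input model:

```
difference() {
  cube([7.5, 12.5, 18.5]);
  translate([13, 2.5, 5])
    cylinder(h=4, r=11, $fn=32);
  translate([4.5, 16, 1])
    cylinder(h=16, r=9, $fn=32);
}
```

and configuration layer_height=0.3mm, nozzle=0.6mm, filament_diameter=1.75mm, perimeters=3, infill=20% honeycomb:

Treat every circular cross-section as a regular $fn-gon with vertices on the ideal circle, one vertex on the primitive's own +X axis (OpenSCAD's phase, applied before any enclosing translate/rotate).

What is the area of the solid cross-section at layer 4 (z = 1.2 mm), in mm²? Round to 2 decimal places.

At z = 1.2 mm: the cube (footprint 7.5×12.5) is included at this height (area 93.75 mm²); the cylinder at (13, 2.5) is not intersected at this z (z outside [5, 9]); the r=9 cylinder at (4.5, 16) contributes a regular 32-gon of circumradius 9 (area = (32/2)·9.000²·sin(360°/32) = 252.84 mm²); Taking the first minus the rest: starting from the 7.5×12.5 cube (93.75 mm²), the r=9 cylinder at (4.5, 16) partially overlaps it — only the 38.75 mm² overlap (of its 252.84 mm²) is removed, clipping the outline — area = 55.00 mm². Overall, the cross-section is a single solid region. Net area = 55.00 mm².

55.00 mm²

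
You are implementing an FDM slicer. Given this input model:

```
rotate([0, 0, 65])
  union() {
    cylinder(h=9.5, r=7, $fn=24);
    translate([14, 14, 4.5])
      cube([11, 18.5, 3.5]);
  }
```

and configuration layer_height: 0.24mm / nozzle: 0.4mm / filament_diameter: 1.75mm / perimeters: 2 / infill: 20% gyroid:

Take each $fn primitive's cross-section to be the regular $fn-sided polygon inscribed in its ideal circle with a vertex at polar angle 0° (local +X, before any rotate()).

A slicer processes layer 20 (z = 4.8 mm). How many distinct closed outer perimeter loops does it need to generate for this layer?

At z = 4.8 mm: the cylinder: section is a regular 24-gon, circumradius r=7; the cube at (14, 14) is present — its section is the full 11×18.5 rectangle; Combining (union): the 2 present regions are separate (no shared area or edge), so areas and boundary lengths simply add and each stays a separate island — 2 connected regions; (whole slice rotated 65° about Z — lengths, areas and connectivity unchanged). The result has 2 disconnected regions.

2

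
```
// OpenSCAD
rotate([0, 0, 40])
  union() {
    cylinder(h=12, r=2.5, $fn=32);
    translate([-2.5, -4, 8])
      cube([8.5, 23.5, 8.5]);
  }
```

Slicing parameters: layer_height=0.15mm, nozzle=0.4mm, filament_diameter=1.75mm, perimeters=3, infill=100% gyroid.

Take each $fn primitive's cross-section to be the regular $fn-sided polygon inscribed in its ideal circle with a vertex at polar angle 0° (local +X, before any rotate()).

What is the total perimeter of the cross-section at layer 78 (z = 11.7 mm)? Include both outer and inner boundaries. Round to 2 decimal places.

At z = 11.7 mm: the r=2.5 cylinder gives a regular 32-gon of circumradius 2.5 (constant along its height) (perimeter = 2·32·2.500·sin(180°/32) = 15.68 mm); the 8.5×23.5 cube at (-2.5, -4) contributes its full rectangle (perimeter 64.00 mm); Taking the union: the r=2.5 cylinder lies entirely inside the 8.5×23.5 cube at (-2.5, -4), so the union is just the 8.5×23.5 cube at (-2.5, -4) — boundary = 64.00 mm; (rotated 40° about Z; rotation is an isometry so areas/perimeters/island counts are preserved). Overall, the cross-section is a single solid region. Total boundary length (outer) = 64.00 mm.

64.00 mm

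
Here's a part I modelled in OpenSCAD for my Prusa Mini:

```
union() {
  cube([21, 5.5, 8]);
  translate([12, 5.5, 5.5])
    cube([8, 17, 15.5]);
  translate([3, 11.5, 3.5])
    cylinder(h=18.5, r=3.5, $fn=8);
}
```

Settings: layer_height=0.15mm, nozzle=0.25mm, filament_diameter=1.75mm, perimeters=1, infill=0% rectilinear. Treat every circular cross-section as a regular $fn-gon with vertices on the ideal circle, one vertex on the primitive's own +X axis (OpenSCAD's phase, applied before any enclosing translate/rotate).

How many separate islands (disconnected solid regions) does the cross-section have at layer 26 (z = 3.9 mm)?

At z = 3.9 mm: the 21×5.5 cube contributes its full rectangle; the cube at (12, 5.5) is not intersected at this z (z outside [5.5, 21]); the r=3.5 cylinder at (3, 11.5) contributes a regular 8-gon of circumradius 3.5; Merging all regions: the 2 present regions are separate (no shared area or edge), so areas and boundary lengths simply add and each stays a separate island — 2 connected regions. Overall, the cross-section has 2 separate islands. Island count = 2.

2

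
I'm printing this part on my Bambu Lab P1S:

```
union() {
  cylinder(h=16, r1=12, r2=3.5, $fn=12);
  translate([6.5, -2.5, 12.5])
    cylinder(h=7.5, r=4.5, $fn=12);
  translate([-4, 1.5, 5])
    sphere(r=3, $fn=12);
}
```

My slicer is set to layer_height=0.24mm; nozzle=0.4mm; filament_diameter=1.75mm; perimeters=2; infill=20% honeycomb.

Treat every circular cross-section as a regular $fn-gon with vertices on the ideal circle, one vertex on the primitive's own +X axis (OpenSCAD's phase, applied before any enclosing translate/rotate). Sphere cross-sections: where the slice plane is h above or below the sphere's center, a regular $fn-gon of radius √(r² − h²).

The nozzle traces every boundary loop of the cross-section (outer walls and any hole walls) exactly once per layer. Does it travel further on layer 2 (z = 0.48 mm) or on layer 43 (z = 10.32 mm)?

Layer 2 (z = 0.48): the cone: at t=0.030 of its height the radius interpolates to r₁+(r₂−r₁)t = 11.745, giving a regular 12-gon of that circumradius (perimeter = 2·12·11.745·sin(180°/12) = 72.96 mm); the cylinder at (6.5, -2.5) is absent (z outside [12.5, 20]); the sphere at (-4, 1.5) is absent (|z−center|=4.520 > r=3); Merging all regions: only the cone is present, so the union is just that shape — boundary = 72.96 mm. So its perimeter = 72.96 mm. Layer 43 (z = 10.32): the cone: at t=0.645 of its height the radius interpolates to r₁+(r₂−r₁)t = 6.518, giving a regular 12-gon of that circumradius (perimeter = 2·12·6.518·sin(180°/12) = 40.48 mm); the cylinder at (6.5, -2.5) is absent (z outside [12.5, 20]); the sphere at (-4, 1.5) does not reach this height (|z−center|=5.320 > r=3); Taking the union: only the cone is present, so the union is just that shape — boundary = 40.48 mm. So its perimeter = 40.48 mm. Layer 2 is larger (72.96 vs 40.48 mm).

layer 2 (z = 0.48 mm)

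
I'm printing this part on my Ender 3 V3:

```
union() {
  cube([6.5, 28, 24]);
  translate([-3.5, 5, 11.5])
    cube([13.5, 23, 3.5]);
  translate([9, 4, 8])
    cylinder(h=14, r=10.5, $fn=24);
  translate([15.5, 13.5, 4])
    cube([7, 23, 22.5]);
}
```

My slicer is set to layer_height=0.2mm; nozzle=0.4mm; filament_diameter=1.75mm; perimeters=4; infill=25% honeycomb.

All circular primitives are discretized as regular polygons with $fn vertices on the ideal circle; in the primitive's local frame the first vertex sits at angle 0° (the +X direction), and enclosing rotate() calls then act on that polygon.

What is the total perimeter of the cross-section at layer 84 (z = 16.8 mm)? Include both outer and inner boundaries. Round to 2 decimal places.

At z = 16.8 mm: the cube (footprint 6.5×28) is included at this height (perimeter 69.00 mm); the cube at (-3.5, 5) is absent (z outside [11.5, 15]); the r=10.5 cylinder at (9, 4) gives a regular 24-gon of circumradius 10.5 (constant along its height) (perimeter = 2·24·10.500·sin(180°/24) = 65.79 mm); the cube at (15.5, 13.5) is present — its section is the full 7×23 rectangle (perimeter 60.00 mm); Combining (union): the regions partially overlap (shared area 80.61 mm²), so the edge portions inside another operand are dropped and the merged outline is re-measured after clipping — boundary = 156.45 mm. Overall, the cross-section has 2 separate islands. Total boundary length (outer) = 156.45 mm.

156.45 mm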